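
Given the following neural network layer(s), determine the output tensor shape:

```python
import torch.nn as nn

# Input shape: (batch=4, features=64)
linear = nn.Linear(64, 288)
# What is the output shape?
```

Input: (4, 64) -> Output: (4, 288)

Answer: (4, 288)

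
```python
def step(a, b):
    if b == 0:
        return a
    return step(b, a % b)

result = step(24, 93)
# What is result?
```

step(24, 93) -> step(93, 24) -> step(24, 21) -> step(21, 3) -> step(3, 0) -> 3

Answer: 3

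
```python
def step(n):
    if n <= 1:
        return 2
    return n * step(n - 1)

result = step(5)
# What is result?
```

step(5) = 5 * 4 * 3 * 2 * 2 = 240

Answer: 240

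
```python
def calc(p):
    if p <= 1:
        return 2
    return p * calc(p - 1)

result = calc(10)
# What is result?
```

calc(10) = 10 * 9 * 8 * 7 * 6 * 5 * 4 * 3 * 2 * 2 = 7257600

Answer: 7257600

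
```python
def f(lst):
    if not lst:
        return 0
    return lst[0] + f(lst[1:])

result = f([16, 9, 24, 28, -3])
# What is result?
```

16 + 9 + 24 + 28 + (-3) + 0 = 74

Answer: 74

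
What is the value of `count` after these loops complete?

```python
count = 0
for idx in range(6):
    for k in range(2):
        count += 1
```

6 * 2 = 12
`count` takes the values: 0 → 1 → 2 → 3 → 4 → 5 → 6 → 7 → 8 → 9 → 10 → 11 → 12

Answer: 12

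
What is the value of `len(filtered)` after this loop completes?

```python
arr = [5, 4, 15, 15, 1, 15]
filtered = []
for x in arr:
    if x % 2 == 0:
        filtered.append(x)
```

Count even numbers in [5, 4, 15, 15, 1, 15]
`filtered` takes the values: [] → [4]
So `len(filtered)` = 1

Answer: 1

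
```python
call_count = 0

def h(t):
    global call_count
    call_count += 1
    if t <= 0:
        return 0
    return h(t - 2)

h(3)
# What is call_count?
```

Linear recursion stepping by 2: 3 calls from t=3 down to ≤0.

Answer: 3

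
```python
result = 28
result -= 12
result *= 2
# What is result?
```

Trace:
`result = 28` → result = 28
`result -= 12` → result = 16
`result *= 2` → result = 32
So result = 32

Answer: 32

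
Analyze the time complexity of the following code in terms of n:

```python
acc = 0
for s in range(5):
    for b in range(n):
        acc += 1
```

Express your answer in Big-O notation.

Each loop level contributes: 1 × n. Multiplying the contributions gives O(n).

Answer: O(n)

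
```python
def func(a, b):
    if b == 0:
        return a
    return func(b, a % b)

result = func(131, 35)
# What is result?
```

func(131, 35) -> func(35, 26) -> func(26, 9) -> func(9, 8) -> func(8, 1) -> func(1, 0) -> 1

Answer: 1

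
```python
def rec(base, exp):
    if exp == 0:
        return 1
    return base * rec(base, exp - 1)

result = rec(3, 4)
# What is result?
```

rec(3, 4) = 3 * 3 * 3 * 3 = 81

Answer: 81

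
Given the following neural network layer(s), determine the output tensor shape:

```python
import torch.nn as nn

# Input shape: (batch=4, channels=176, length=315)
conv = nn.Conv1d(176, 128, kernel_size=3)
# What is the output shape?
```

Input: (4, 176, 315) -> Output: (4, 128, 313)

Answer: (4, 128, 313)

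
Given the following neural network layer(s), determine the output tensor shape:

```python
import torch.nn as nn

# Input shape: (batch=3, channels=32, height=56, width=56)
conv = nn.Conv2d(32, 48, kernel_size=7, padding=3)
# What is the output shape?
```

Input: (3, 32, 56, 56) -> Output: (3, 48, 56, 56)

Answer: (3, 48, 56, 56)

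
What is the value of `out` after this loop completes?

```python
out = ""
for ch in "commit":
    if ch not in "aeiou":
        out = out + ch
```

Remove vowels from 'commit'
`out` takes the values: "" → "c" → "cm" → "cmm" → "cmmt"

Answer: "cmmt"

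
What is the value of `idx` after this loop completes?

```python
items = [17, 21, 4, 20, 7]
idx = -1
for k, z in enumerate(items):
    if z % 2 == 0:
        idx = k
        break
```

First even number index in [17, 21, 4, 20, 7]
`idx` takes the values: -1 → 2

Answer: 2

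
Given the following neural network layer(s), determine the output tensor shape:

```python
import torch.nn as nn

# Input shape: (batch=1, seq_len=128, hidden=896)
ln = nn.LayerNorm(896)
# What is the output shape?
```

Input: (1, 128, 896) -> Output: (1, 128, 896)

Answer: (1, 128, 896)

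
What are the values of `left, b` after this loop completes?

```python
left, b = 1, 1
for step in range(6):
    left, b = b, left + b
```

Fibonacci: after 6 iterations
`left, b` takes the values: (1, 1) → (1, 2) → (2, 3) → (3, 5) → (5, 8) → (8, 13) → (13, 21)

Answer: 13, 21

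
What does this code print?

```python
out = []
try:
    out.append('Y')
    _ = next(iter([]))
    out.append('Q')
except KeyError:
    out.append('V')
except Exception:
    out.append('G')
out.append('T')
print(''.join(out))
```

Execution trace: 'Y' (try body) → 'G' (except Exception) → 'T' (after the try/except). Output: YGT

Answer: YGT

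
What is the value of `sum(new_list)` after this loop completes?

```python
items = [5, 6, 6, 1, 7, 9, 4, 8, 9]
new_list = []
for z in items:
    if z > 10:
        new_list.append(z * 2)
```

Sum of doubled values > 10
`new_list` takes the values: []
So `sum(new_list)` = 0

Answer: 0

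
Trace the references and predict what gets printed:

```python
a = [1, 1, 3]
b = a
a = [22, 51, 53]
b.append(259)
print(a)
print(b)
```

Key concept: rebinding vs mutation: a is rebound to a new list, b still points at the original.
Step by step:
`a = [1, 1, 3]` → a = [1, 1, 3]
`b = a` → b = [1, 1, 3] (same object as a)
`a = [22, 51, 53]` → a = [22, 51, 53]
`b.append(259)` → b = [1, 1, 3, 259]
`print(a)` → prints [22, 51, 53]
`print(b)` → prints [1, 1, 3, 259]

Answer:
[22, 51, 53]
[1, 1, 3, 259]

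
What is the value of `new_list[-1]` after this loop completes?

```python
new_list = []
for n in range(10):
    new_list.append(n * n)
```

Last element of squares 0 to 9
`new_list` takes the values: [] → [0] → [0, 1] → [0, 1, 4] → [0, 1, 4, 9] → [0, 1, 4, 9, 16] → [0, 1, 4, 9, 16, 25] → [0, 1, 4, 9, 16, 25, 36] → [0, 1, 4, 9, 16, 25, 36, 49] → [0, 1, 4, 9, 16, 25, 36, 49, 64] → [0, 1, 4, 9, 16, 25, 36, 49, 64, 81]
So `new_list[-1]` = 81

Answer: 81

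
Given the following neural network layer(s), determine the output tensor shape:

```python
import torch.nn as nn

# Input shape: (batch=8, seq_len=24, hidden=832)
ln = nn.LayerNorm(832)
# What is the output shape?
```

Input: (8, 24, 832) -> Output: (8, 24, 832)

Answer: (8, 24, 832)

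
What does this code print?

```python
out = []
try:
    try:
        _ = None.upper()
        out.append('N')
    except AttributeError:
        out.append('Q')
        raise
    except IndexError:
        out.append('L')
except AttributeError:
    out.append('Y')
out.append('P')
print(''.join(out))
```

Execution trace: 'Q' (inner except AttributeError) → 'Y' (outer except AttributeError) → 'P' (after the try/except). Output: QYP

Answer: QYP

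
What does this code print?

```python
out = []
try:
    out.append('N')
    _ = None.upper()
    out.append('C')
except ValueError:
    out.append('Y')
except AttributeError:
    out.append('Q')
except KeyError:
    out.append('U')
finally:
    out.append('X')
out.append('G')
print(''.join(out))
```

Execution trace: 'N' (try body) → 'Q' (except AttributeError) → 'X' (finally) → 'G' (after the try/except). Output: NQXG

Answer: NQXG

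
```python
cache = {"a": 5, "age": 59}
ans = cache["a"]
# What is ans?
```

Trace:
`cache = {"a": 5, "age": 59}` → cache = {'a': 5, 'age': 59}
`ans = cache["a"]` → ans = 5
So ans = 5

Answer: 5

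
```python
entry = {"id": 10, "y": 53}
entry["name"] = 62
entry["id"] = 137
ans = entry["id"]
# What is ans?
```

Trace:
`entry = {"id": 10, "y": 53}` → entry = {'id': 10, 'y': 53}
`entry["name"] = 62` → entry = {'id': 10, 'y': 53, 'name': 62}
`entry["id"] = 137` → entry = {'id': 137, 'y': 53, 'name': 62}
`ans = entry["id"]` → ans = 137
So ans = 137

Answer: 137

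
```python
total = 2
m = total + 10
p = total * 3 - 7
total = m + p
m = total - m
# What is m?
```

Trace:
`total = 2` → total = 2
`m = total + 10` → m = 12
`p = total * 3 - 7` → p = -1
`total = m + p` → total = 11
`m = total - m` → m = -1
So m = -1

Answer: -1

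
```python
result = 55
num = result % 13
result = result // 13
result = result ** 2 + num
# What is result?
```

Trace:
`result = 55` → result = 55
`num = result % 13` → num = 3
`result = result // 13` → result = 4
`result = result ** 2 + num` → result = 19
So result = 19

Answer: 19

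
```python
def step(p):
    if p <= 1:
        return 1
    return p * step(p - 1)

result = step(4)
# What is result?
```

step(4) = 4 * 3 * 2 * 1 = 24

Answer: 24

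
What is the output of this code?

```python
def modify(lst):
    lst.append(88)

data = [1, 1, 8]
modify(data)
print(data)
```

Key concept: function modifies passed list.
Step by step:
`data = [1, 1, 8]` → data = [1, 1, 8]
`modify(data)` → data = [1, 1, 8, 88]
`print(data)` → prints [1, 1, 8, 88]

Answer: [1, 1, 8, 88]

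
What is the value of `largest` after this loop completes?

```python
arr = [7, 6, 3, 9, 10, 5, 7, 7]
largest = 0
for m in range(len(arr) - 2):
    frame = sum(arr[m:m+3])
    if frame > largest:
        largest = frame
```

Max sum of 3-element window in [7, 6, 3, 9, 10, 5, 7, 7]
`largest` takes the values: 0 → 16 → 18 → 22 → 24

Answer: 24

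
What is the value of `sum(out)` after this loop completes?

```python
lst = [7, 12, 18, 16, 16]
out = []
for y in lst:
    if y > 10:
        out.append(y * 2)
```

Sum of doubled values > 10
`out` takes the values: [] → [24] → [24, 36] → [24, 36, 32] → [24, 36, 32, 32]
So `sum(out)` = 124

Answer: 124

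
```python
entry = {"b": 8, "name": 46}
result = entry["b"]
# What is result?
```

Trace:
`entry = {"b": 8, "name": 46}` → entry = {'b': 8, 'name': 46}
`result = entry["b"]` → result = 8
So result = 8

Answer: 8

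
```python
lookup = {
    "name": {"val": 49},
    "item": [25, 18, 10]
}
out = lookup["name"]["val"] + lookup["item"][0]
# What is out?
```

Trace:
`lookup = { ...` → lookup = {'name': {'val': 49}, 'item': [25, 18, 10]}
`out = lookup["name"]["val"] + lookup["item"][0]` → out = 74
So out = 74

Answer: 74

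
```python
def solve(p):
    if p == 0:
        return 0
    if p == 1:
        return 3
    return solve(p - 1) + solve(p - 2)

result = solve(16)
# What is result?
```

Build up from base cases: solve(0)=0, solve(1)=3, solve(2)=3, solve(3)=6, solve(4)=9, solve(5)=15, solve(6)=24, ..., solve(16)=2961

Answer: 2961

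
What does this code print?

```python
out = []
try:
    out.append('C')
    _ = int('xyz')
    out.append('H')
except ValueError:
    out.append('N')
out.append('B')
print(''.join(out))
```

Execution trace: 'C' (try body) → 'N' (except ValueError) → 'B' (after the try/except). Output: CNB

Answer: CNB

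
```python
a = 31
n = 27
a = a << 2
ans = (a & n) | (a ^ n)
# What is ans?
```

Trace:
`a = 31` → a = 31
`n = 27` → n = 27
`a = a << 2` → a = 124
`ans = (a & n) | (a ^ n)` → ans = 127
So ans = 127

Answer: 127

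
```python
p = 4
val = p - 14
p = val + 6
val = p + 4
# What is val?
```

Trace:
`p = 4` → p = 4
`val = p - 14` → val = -10
`p = val + 6` → p = -4
`val = p + 4` → val = 0
So val = 0

Answer: 0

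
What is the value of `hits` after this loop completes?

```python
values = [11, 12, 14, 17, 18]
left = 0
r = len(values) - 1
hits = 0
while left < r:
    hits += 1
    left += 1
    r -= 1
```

Iterations until pointers meet (list length 5)
`hits` takes the values: 0 → 1 → 2

Answer: 2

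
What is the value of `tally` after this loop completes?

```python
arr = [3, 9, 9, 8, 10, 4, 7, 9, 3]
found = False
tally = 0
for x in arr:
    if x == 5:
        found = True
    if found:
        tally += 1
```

Count elements after first 5 in [3, 9, 9, 8, 10, 4, 7, 9, 3]
`tally` takes the values: 0

Answer: 0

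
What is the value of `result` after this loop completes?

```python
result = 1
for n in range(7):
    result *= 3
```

3^7 = 2187
`result` takes the values: 1 → 3 → 9 → 27 → 81 → 243 → 729 → 2187

Answer: 2187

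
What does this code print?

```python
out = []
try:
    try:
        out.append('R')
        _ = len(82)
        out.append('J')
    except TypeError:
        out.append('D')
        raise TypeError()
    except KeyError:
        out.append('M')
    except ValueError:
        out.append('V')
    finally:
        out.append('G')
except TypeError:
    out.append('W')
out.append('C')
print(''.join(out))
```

Execution trace: 'R' (inner try body) → 'D' (inner except TypeError) → 'G' (inner finally) → 'W' (outer except TypeError) → 'C' (after the try/except). Output: RDGWC

Answer: RDGWC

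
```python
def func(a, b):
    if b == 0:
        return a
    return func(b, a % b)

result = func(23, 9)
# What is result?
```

func(23, 9) -> func(9, 5) -> func(5, 4) -> func(4, 1) -> func(1, 0) -> 1

Answer: 1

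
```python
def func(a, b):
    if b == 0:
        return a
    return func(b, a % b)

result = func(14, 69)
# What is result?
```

func(14, 69) -> func(69, 14) -> func(14, 13) -> func(13, 1) -> func(1, 0) -> 1

Answer: 1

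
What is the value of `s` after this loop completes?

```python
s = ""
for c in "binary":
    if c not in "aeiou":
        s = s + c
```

Remove vowels from 'binary'
`s` takes the values: "" → "b" → "bn" → "bnr" → "bnry"

Answer: "bnry"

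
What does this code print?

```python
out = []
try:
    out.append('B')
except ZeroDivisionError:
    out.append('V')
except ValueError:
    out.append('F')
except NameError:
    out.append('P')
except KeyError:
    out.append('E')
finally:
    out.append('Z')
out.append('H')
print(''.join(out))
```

Execution trace: 'B' (try body, no exception) → 'Z' (finally) → 'H' (after the try/except). Output: BZH

Answer: BZH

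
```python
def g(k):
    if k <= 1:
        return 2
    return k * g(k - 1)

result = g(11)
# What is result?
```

g(11) = 11 * 10 * 9 * 8 * 7 * 6 * 5 * 4 * 3 * 2 * 2 = 79833600

Answer: 79833600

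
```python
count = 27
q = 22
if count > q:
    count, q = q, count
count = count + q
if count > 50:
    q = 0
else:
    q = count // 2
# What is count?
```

Trace:
`count = 27` → count = 27
`q = 22` → q = 22
`if count > q: ...` → count > q is True → count = 22; q = 27
`count = count + q` → count = 49
`if count > 50: ...` → count > 50 is False, take else branch → q = 24
So count = 49

Answer: 49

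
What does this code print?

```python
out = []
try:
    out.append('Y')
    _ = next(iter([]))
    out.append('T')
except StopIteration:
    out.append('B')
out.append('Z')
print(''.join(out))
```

Execution trace: 'Y' (try body) → 'B' (except StopIteration) → 'Z' (after the try/except). Output: YBZ

Answer: YBZ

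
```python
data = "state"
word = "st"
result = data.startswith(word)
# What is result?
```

Trace:
`data = "state"` → data = 'state'
`word = "st"` → word = 'st'
`result = data.startswith(word)` → result = True
So result = True

Answer: True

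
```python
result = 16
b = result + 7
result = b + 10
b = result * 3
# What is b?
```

Trace:
`result = 16` → result = 16
`b = result + 7` → b = 23
`result = b + 10` → result = 33
`b = result * 3` → b = 99
So b = 99

Answer: 99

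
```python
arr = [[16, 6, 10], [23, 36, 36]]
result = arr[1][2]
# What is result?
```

Trace:
`arr = [[16, 6, 10], [23, 36, 36]]` → arr = [[16, 6, 10], [23, 36, 36]]
`result = arr[1][2]` → result = 36
So result = 36

Answer: 36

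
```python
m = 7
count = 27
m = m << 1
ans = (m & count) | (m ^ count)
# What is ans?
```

Trace:
`m = 7` → m = 7
`count = 27` → count = 27
`m = m << 1` → m = 14
`ans = (m & count) | (m ^ count)` → ans = 31
So ans = 31

Answer: 31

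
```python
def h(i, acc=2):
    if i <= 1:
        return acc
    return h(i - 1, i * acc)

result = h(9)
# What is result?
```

Accumulator trace (n, acc): (9, 2) -> (8, 18) -> (7, 144) -> (6, 1008) -> (5, 6048) -> (4, 30240) -> (3, 120960) -> (2, 362880) -> (1, 725760) -> return 725760

Answer: 725760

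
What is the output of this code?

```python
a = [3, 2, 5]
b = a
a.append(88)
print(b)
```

Key concept: basic list aliasing.
Step by step:
`a = [3, 2, 5]` → a = [3, 2, 5]
`b = a` → b = [3, 2, 5] (same object as a)
`a.append(88)` → a = [3, 2, 5, 88] (same object as b); b = [3, 2, 5, 88] (same object as a)
`print(b)` → prints [3, 2, 5, 88]

Answer: [3, 2, 5, 88]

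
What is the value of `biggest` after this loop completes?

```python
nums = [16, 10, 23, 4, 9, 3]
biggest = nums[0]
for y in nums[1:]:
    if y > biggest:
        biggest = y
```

Maximum of [16, 10, 23, 4, 9, 3]
`biggest` takes the values: 16 → 23

Answer: 23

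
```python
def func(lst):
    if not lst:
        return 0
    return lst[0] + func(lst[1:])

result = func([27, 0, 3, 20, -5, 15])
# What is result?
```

27 + 0 + 3 + 20 + (-5) + 15 + 0 = 60

Answer: 60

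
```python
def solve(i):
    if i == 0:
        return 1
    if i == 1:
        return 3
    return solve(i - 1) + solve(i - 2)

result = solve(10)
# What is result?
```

Build up from base cases: solve(0)=1, solve(1)=3, solve(2)=4, solve(3)=7, solve(4)=11, solve(5)=18, solve(6)=29, ..., solve(10)=199

Answer: 199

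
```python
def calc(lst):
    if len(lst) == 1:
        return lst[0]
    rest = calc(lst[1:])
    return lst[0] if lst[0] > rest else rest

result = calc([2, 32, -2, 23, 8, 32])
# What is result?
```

Recursive max over [2, 32, -2, 23, 8, 32] = 32

Answer: 32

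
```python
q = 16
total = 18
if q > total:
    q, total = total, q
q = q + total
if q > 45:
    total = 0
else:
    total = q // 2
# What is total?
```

Trace:
`q = 16` → q = 16
`total = 18` → total = 18
`if q > total: ...` → q > total is False → no variable changes
`q = q + total` → q = 34
`if q > 45: ...` → q > 45 is False, take else branch → total = 17
So total = 17

Answer: 17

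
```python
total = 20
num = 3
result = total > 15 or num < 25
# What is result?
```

Trace:
`total = 20` → total = 20
`num = 3` → num = 3
`result = total > 15 or num < 25` → result = True
So result = True

Answer: True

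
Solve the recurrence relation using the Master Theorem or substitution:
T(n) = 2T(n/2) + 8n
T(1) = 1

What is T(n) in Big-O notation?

By Master Theorem: a=2, b=2, f(n)=8n. Since log_2(2) = 1 and f(n) = Θ(n^1), Case 2 applies. T(n) = O(n log n).

Answer: O(n log n)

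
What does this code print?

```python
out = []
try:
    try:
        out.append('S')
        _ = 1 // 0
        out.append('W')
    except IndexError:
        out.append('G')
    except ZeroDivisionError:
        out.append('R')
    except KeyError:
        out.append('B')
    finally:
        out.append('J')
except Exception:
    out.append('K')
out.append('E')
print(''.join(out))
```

Execution trace: 'S' (inner try body) → 'R' (inner except ZeroDivisionError) → 'J' (inner finally) → 'E' (after the try/except). Output: SRJE

Answer: SRJE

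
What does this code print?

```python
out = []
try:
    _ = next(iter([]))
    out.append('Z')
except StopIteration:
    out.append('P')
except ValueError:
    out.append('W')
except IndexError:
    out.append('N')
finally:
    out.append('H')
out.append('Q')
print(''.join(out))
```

Execution trace: 'P' (except StopIteration) → 'H' (finally) → 'Q' (after the try/except). Output: PHQ

Answer: PHQ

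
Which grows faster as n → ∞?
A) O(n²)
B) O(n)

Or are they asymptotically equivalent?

O(n²) vs O(n): Higher order terms dominate.

Answer: A) O(n²) grows faster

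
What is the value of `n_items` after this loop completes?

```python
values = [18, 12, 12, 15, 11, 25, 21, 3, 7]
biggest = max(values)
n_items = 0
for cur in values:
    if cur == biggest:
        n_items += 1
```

Count of max value 25 in [18, 12, 12, 15, 11, 25, 21, 3, 7]
`n_items` takes the values: 0 → 1

Answer: 1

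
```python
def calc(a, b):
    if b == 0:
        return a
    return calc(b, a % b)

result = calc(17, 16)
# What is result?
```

calc(17, 16) -> calc(16, 1) -> calc(1, 0) -> 1

Answer: 1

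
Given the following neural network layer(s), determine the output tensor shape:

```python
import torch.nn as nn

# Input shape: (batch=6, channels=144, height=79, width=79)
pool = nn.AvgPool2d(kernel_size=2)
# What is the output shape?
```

Input: (6, 144, 79, 79) -> Output: (6, 144, 39, 39)

Answer: (6, 144, 39, 39)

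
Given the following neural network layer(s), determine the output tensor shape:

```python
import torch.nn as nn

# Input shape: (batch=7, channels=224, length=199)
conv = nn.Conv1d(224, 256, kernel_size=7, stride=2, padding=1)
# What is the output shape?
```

Input: (7, 224, 199) -> Output: (7, 256, 98)

Answer: (7, 256, 98)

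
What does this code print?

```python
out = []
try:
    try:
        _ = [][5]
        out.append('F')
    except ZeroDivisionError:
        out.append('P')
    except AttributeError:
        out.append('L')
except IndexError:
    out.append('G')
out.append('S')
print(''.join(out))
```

Execution trace: 'G' (outer except IndexError) → 'S' (after the try/except). Output: GS

Answer: GS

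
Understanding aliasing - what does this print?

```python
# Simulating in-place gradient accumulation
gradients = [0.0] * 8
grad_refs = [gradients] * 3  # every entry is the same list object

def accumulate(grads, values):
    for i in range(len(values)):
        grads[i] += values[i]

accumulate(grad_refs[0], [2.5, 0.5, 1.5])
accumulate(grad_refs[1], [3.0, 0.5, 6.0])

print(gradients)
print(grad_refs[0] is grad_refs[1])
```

Key concept: gradient accumulation aliasing.
Step by step:
`gradients = [0.0] * 8` → gradients = [0.0, 0.0, 0.0, 0.0, 0.0, 0.0, 0.0, 0.0]
`grad_refs = [gradients] * 3` → grad_refs = [[0.0, 0.0, 0.0, 0.0, 0.0, 0.0, 0.0, 0.0], [0.0, 0.0, 0.0, 0.0, 0.0, 0.0, 0.0, 0.0], [0.0, 0.0, 0.0, 0.0, 0.0, 0.0, 0.0, 0.0]]
`accumulate(grad_refs[0], [2.5, 0.5, 1.5])` → gradients = [2.5, 0.5, 1.5, 0.0, 0.0, 0.0, 0.0, 0.0]; grad_refs = [[2.5, 0.5, 1.5, 0.0, 0.0, 0.0, 0.0, 0.0], [2.5, 0.5, 1.5, 0.0, 0.0, 0.0, 0.0, 0.0], [2.5, 0.5, 1.5, 0.0, 0.0, 0.0, 0.0, 0.0]]
`accumulate(grad_refs[1], [3.0, 0.5, 6.0])` → gradients = [5.5, 1.0, 7.5, 0.0, 0.0, 0.0, 0.0, 0.0]; grad_refs = [[5.5, 1.0, 7.5, 0.0, 0.0, 0.0, 0.0, 0.0], [5.5, 1.0, 7.5, 0.0, 0.0, 0.0, 0.0, 0.0], [5.5, 1.0, 7.5, 0.0, 0.0, 0.0, 0.0, 0.0]]
`print(gradients)` → prints [5.5, 1.0, 7.5, 0.0, 0.0, 0.0, 0.0, 0.0]
`print(grad_refs[0] is grad_refs[1])` → prints True

Answer:
[5.5, 1.0, 7.5, 0.0, 0.0, 0.0, 0.0, 0.0]
True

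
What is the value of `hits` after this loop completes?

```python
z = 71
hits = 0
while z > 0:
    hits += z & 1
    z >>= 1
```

Count set bits in 71 (binary: 0b1000111)
`hits` takes the values: 0 → 1 → 2 → 3 → 4

Answer: 4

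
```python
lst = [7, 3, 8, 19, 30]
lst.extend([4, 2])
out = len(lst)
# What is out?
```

Trace:
`lst = [7, 3, 8, 19, 30]` → lst = [7, 3, 8, 19, 30]
`lst.extend([4, 2])` → lst = [7, 3, 8, 19, 30, 4, 2]
`out = len(lst)` → out = 7
So out = 7

Answer: 7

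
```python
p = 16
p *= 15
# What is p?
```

Trace:
`p = 16` → p = 16
`p *= 15` → p = 240
So p = 240

Answer: 240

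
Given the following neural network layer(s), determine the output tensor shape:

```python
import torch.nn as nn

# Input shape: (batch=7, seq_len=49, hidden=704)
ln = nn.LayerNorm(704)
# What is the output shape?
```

Input: (7, 49, 704) -> Output: (7, 49, 704)

Answer: (7, 49, 704)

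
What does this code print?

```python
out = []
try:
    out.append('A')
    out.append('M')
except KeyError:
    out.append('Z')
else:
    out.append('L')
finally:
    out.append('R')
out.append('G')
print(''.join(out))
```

Execution trace: 'A' (try body) → 'M' (try body, no exception) → 'L' (else) → 'R' (finally) → 'G' (after the try/except). Output: AMLRG

Answer: AMLRG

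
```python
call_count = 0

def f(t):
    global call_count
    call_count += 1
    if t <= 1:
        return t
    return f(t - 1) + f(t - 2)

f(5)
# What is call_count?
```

Calls(t) = 1 + Calls(t-1) + Calls(t-2); Calls(0)=Calls(1)=1. For t=5 this gives 15.

Answer: 15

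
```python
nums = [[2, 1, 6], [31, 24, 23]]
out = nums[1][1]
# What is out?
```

Trace:
`nums = [[2, 1, 6], [31, 24, 23]]` → nums = [[2, 1, 6], [31, 24, 23]]
`out = nums[1][1]` → out = 24
So out = 24

Answer: 24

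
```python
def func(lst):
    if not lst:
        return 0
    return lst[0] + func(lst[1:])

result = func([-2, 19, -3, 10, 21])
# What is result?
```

(-2) + 19 + (-3) + 10 + 21 + 0 = 45

Answer: 45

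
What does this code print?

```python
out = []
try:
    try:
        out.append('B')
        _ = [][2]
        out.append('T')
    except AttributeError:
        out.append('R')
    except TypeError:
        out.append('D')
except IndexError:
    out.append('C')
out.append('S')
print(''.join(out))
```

Execution trace: 'B' (inner try body) → 'C' (outer except IndexError) → 'S' (after the try/except). Output: BCS

Answer: BCS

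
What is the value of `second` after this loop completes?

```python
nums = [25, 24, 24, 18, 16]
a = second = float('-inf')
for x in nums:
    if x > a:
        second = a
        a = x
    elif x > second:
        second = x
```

Second largest (with repeats) in [25, 24, 24, 18, 16]
`second` takes the values: -inf → 24

Answer: 24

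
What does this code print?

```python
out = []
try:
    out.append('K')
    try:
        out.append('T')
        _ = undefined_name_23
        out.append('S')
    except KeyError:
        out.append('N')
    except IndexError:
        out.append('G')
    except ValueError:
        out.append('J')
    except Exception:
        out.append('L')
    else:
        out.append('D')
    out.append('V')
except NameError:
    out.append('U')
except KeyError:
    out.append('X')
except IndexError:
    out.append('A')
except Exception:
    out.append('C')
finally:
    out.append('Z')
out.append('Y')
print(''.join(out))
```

Execution trace: 'K' (try body) → 'T' (inner try body) → 'L' (inner except Exception) → 'V' (try body, no exception) → 'Z' (finally) → 'Y' (after the try/except). Output: KTLVZY

Answer: KTLVZY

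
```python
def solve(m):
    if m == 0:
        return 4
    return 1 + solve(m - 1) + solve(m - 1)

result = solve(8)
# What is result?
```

solve(m) = 1 + 2·solve(m-1), solve(0)=4. Closed form: (4+1)·2^8 - 1 = 1279.

Answer: 1279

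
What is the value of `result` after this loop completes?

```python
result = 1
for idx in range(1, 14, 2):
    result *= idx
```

Product of 1, 3, 5, ... up to 13
`result` takes the values: 1 → 3 → 15 → 105 → 945 → 10395 → 135135

Answer: 135135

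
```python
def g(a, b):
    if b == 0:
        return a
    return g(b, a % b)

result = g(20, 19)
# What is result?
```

g(20, 19) -> g(19, 1) -> g(1, 0) -> 1

Answer: 1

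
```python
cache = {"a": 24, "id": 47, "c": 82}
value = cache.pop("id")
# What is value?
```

Trace:
`cache = {"a": 24, "id": 47, "c": 82}` → cache = {'a': 24, 'id': 47, 'c': 82}
`value = cache.pop("id")` → cache = {'a': 24, 'c': 82}; value = 47
So value = 47

Answer: 47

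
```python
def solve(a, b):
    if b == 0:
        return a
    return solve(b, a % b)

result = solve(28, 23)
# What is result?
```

solve(28, 23) -> solve(23, 5) -> solve(5, 3) -> solve(3, 2) -> solve(2, 1) -> solve(1, 0) -> 1

Answer: 1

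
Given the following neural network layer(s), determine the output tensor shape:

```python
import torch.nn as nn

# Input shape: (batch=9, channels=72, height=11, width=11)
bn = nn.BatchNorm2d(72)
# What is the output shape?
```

Input: (9, 72, 11, 11) -> Output: (9, 72, 11, 11)

Answer: (9, 72, 11, 11)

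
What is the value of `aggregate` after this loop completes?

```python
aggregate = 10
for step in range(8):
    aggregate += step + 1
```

Start at 10, add 1 to 8 = 46
`aggregate` takes the values: 10 → 11 → 13 → 16 → 20 → 25 → 31 → 38 → 46

Answer: 46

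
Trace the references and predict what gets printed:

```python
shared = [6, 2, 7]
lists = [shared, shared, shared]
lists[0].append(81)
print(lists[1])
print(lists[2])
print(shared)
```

Key concept: list of same reference.
Step by step:
`shared = [6, 2, 7]` → shared = [6, 2, 7]
`lists = [shared, shared, shared]` → lists = [[6, 2, 7], [6, 2, 7], [6, 2, 7]]
`lists[0].append(81)` → shared = [6, 2, 7, 81]; lists = [[6, 2, 7, 81], [6, 2, 7, 81], [6, 2, 7, 81]]
`print(lists[1])` → prints [6, 2, 7, 81]
`print(lists[2])` → prints [6, 2, 7, 81]
`print(shared)` → prints [6, 2, 7, 81]

Answer:
[6, 2, 7, 81]
[6, 2, 7, 81]
[6, 2, 7, 81]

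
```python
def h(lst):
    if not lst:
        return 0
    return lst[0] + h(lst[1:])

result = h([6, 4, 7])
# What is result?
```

6 + 4 + 7 + 0 = 17

Answer: 17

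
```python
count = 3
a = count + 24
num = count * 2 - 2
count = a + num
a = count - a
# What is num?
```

Trace:
`count = 3` → count = 3
`a = count + 24` → a = 27
`num = count * 2 - 2` → num = 4
`count = a + num` → count = 31
`a = count - a` → a = 4
So num = 4

Answer: 4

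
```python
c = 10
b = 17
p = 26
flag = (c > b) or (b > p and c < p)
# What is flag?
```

Trace:
`c = 10` → c = 10
`b = 17` → b = 17
`p = 26` → p = 26
`flag = (c > b) or (b > p and c < p)` → flag = False
So flag = False

Answer: False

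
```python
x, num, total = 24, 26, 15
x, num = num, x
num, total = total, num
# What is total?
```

Trace:
`x, num, total = 24, 26, 15` → x = 24; num = 26; total = 15
`x, num = num, x` → x = 26; num = 24
`num, total = total, num` → num = 15; total = 24
So total = 24

Answer: 24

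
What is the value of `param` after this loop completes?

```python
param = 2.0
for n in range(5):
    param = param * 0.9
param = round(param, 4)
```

Exponential decay: 2.0 * 0.9^5
`param` takes the values: 2.0 → 1.8 → 1.62 → 1.458 → 1.3122 → 1.18098 → 1.181

Answer: 1.181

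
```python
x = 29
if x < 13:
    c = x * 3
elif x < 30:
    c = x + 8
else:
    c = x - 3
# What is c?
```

Trace:
`x = 29` → x = 29
`if x < 13: ...` → x < 13 is False, x < 30 is True → c = 37
So c = 37

Answer: 37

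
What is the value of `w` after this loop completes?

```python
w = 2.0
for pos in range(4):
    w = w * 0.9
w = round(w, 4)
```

Exponential decay: 2.0 * 0.9^4
`w` takes the values: 2.0 → 1.8 → 1.62 → 1.458 → 1.3122

Answer: 1.3122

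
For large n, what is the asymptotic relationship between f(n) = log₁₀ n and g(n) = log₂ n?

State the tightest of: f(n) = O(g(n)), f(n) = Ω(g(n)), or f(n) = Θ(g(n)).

log₁₀ n vs log₂ n: f(n) = Θ(g(n)) — they are asymptotically equivalent (log bases differ by a constant factor).

Answer: f(n) = Θ(g(n)) — they are asymptotically equivalent (log bases differ by a constant factor).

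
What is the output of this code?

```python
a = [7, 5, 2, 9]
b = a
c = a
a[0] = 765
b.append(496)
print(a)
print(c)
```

Key concept: multiple aliases.
Step by step:
`a = [7, 5, 2, 9]` → a = [7, 5, 2, 9]
`b = a` → b = [7, 5, 2, 9] (same object as a)
`c = a` → c = [7, 5, 2, 9] (same object as a, b)
`a[0] = 765` → a = [765, 5, 2, 9] (same object as b, c); b = [765, 5, 2, 9] (same object as a, c); c = [765, 5, 2, 9] (same object as a, b)
`b.append(496)` → a = [765, 5, 2, 9, 496] (same object as b, c); b = [765, 5, 2, 9, 496] (same object as a, c); c = [765, 5, 2, 9, 496] (same object as a, b)
`print(a)` → prints [765, 5, 2, 9, 496]
`print(c)` → prints [765, 5, 2, 9, 496]

Answer:
[765, 5, 2, 9, 496]
[765, 5, 2, 9, 496]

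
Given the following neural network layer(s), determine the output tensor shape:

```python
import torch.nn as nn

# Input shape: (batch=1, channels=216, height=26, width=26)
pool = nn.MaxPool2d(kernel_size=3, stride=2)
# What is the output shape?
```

Input: (1, 216, 26, 26) -> Output: (1, 216, 12, 12)

Answer: (1, 216, 12, 12)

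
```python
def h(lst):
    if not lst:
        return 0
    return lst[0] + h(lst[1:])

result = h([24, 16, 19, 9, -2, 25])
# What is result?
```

24 + 16 + 19 + 9 + (-2) + 25 + 0 = 91

Answer: 91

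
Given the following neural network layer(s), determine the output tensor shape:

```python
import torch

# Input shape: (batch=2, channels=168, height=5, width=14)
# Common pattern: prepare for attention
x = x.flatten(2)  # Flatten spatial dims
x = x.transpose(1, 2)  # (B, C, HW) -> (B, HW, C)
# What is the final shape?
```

Input: (2, 168, 5, 14) -> after flatten(2): (2, 168, 70) -> Output: (2, 70, 168)

Answer: (2, 70, 168)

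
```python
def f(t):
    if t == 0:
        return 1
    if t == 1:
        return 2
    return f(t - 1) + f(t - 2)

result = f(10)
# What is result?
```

Build up from base cases: f(0)=1, f(1)=2, f(2)=3, f(3)=5, f(4)=8, f(5)=13, f(6)=21, ..., f(10)=144

Answer: 144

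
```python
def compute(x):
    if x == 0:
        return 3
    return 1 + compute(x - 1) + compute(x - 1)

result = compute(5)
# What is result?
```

compute(x) = 1 + 2·compute(x-1), compute(0)=3. Closed form: (3+1)·2^5 - 1 = 127.

Answer: 127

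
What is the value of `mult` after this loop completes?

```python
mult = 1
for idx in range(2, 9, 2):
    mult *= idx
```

Product of even numbers 2 to 8
`mult` takes the values: 1 → 2 → 8 → 48 → 384

Answer: 384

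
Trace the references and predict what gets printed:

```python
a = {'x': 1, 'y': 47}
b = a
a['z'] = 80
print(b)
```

Key concept: dict aliasing.
Step by step:
`a = {'x': 1, 'y': 47}` → a = {'x': 1, 'y': 47}
`b = a` → b = {'x': 1, 'y': 47} (same object as a)
`a['z'] = 80` → a = {'x': 1, 'y': 47, 'z': 80} (same object as b); b = {'x': 1, 'y': 47, 'z': 80} (same object as a)
`print(b)` → prints {'x': 1, 'y': 47, 'z': 80}

Answer: {'x': 1, 'y': 47, 'z': 80}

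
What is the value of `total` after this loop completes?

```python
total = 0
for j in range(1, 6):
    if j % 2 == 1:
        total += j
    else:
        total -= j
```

Add odd, subtract even
`total` takes the values: 0 → 1 → -1 → 2 → -2 → 3

Answer: 3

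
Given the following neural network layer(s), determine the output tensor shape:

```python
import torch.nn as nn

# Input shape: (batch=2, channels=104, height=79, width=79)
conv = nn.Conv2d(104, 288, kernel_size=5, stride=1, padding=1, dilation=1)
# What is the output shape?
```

Input: (2, 104, 79, 79) -> Output: (2, 288, 77, 77)

Answer: (2, 288, 77, 77)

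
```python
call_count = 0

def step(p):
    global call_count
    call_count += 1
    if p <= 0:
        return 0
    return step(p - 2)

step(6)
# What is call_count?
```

Linear recursion stepping by 2: 4 calls from p=6 down to ≤0.

Answer: 4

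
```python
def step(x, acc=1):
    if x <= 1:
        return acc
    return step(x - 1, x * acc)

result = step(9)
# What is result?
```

Accumulator trace (n, acc): (9, 1) -> (8, 9) -> (7, 72) -> (6, 504) -> (5, 3024) -> (4, 15120) -> (3, 60480) -> (2, 181440) -> (1, 362880) -> return 362880

Answer: 362880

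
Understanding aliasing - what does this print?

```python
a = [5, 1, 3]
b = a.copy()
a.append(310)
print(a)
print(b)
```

Key concept: list.copy() creates independent copy.
Step by step:
`a = [5, 1, 3]` → a = [5, 1, 3]
`b = a.copy()` → b = [5, 1, 3]
`a.append(310)` → a = [5, 1, 3, 310]
`print(a)` → prints [5, 1, 3, 310]
`print(b)` → prints [5, 1, 3]

Answer:
[5, 1, 3, 310]
[5, 1, 3]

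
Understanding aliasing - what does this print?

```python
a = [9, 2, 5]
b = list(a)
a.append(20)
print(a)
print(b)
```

Key concept: list() constructor creates copy.
Step by step:
`a = [9, 2, 5]` → a = [9, 2, 5]
`b = list(a)` → b = [9, 2, 5]
`a.append(20)` → a = [9, 2, 5, 20]
`print(a)` → prints [9, 2, 5, 20]
`print(b)` → prints [9, 2, 5]

Answer:
[9, 2, 5, 20]
[9, 2, 5]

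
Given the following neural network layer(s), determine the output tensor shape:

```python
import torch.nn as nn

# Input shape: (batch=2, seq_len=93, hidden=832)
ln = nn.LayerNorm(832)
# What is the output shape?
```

Input: (2, 93, 832) -> Output: (2, 93, 832)

Answer: (2, 93, 832)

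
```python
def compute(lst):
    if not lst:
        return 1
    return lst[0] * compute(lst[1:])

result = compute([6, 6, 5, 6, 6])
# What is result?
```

Product over [6, 6, 5, 6, 6] = 6 * 6 * 5 * 6 * 6 = 6480

Answer: 6480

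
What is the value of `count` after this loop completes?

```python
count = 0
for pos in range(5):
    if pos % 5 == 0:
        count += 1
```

Count numbers divisible by 5 in range(5)
`count` takes the values: 0 → 1

Answer: 1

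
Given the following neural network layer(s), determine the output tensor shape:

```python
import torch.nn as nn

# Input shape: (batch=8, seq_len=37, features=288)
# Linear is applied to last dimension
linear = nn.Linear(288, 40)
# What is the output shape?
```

Input: (8, 37, 288) -> Output: (8, 37, 40)

Answer: (8, 37, 40)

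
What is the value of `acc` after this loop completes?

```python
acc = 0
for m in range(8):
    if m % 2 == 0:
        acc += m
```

Sum of even numbers 0 to 7
`acc` takes the values: 0 → 2 → 6 → 12

Answer: 12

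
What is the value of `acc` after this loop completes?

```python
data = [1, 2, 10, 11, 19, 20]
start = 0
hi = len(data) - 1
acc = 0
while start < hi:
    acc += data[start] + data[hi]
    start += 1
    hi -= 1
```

Sum of pairs from ends
`acc` takes the values: 0 → 21 → 42 → 63

Answer: 63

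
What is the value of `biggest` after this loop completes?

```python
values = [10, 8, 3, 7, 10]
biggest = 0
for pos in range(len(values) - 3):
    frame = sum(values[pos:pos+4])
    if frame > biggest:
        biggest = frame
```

Max sum of 4-element window in [10, 8, 3, 7, 10]
`biggest` takes the values: 0 → 28

Answer: 28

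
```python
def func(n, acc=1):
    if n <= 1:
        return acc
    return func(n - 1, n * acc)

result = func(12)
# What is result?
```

Accumulator trace (n, acc): (12, 1) -> (11, 12) -> (10, 132) -> (9, 1320) -> (8, 11880) -> (7, 95040) -> (6, 665280) -> (5, 3991680) -> (4, 19958400) -> (3, 79833600) -> (2, 239500800) -> (1, 479001600) -> return 479001600

Answer: 479001600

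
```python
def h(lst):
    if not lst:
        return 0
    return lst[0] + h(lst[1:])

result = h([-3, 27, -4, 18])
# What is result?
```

(-3) + 27 + (-4) + 18 + 0 = 38

Answer: 38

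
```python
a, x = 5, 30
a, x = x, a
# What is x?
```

Trace:
`a, x = 5, 30` → a = 5; x = 30
`a, x = x, a` → a = 30; x = 5
So x = 5

Answer: 5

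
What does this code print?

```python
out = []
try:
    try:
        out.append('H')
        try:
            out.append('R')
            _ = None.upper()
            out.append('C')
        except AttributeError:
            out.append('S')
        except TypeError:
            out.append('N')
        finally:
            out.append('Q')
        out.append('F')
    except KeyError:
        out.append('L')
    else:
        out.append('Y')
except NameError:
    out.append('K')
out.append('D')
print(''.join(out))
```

Execution trace: 'H' (try body) → 'R' (inner try body) → 'S' (inner except AttributeError) → 'Q' (inner finally) → 'F' (try body, no exception) → 'Y' (else) → 'D' (after the try/except). Output: HRSQFYD

Answer: HRSQFYD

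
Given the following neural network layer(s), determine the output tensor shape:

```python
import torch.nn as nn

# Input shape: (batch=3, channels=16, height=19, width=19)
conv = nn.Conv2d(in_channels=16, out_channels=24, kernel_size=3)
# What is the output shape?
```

Input: (3, 16, 19, 19) -> Output: (3, 24, 17, 17)

Answer: (3, 24, 17, 17)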